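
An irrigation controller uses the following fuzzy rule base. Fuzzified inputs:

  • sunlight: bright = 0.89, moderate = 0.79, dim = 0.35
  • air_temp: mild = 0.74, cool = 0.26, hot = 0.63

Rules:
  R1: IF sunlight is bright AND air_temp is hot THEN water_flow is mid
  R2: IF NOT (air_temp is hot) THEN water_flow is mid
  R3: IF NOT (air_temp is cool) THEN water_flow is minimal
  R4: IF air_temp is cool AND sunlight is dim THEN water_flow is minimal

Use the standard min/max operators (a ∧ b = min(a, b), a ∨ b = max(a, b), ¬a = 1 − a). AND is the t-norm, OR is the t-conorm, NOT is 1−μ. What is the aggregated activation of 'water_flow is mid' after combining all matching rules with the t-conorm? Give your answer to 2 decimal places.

0.63

R1: bright=0.89, hot=0.63; AND[min(a, b)] → w = 0.63
R2: ¬hot=1−0.63=0.37 → w = 0.37
R3: ¬cool=1−0.26=0.74 → w = 0.74
R4: cool=0.26, dim=0.35; AND[min(a, b)] → w = 0.26
Rules with consequent 'mid': {R1, R2} → strengths 0.63, 0.37
Aggregate via t-conorm [max(a, b)]: 0.63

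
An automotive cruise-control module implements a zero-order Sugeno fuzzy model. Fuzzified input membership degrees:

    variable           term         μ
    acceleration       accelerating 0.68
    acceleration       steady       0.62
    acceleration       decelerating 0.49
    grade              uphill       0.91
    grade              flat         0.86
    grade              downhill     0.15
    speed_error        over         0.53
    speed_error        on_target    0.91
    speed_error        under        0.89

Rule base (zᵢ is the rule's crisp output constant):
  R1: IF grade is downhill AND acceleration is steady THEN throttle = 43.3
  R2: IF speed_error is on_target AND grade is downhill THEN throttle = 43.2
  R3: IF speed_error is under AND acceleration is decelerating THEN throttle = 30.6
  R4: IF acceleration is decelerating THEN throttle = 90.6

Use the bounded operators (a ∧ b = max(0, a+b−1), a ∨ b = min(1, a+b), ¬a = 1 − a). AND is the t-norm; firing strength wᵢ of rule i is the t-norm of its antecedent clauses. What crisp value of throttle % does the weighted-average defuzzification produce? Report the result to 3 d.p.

R1 (z=43.3): downhill=0.15, steady=0.62; AND[max(0, a+b−1)] → w = 0.00
R2 (z=43.2): on_target=0.91, downhill=0.15; AND[max(0, a+b−1)] → w = 0.06
R3 (z=30.6): under=0.89, decelerating=0.49; AND[max(0, a+b−1)] → w = 0.38
R4 (z=90.6): decelerating=0.49 → w = 0.49
Weighted average = (0.00·43.3 + 0.06·43.2 + 0.38·30.6 + 0.49·90.6) / (0.00 + 0.06 + 0.38 + 0.49)
  = 58.6140 / 0.9300 = 63.026

63.026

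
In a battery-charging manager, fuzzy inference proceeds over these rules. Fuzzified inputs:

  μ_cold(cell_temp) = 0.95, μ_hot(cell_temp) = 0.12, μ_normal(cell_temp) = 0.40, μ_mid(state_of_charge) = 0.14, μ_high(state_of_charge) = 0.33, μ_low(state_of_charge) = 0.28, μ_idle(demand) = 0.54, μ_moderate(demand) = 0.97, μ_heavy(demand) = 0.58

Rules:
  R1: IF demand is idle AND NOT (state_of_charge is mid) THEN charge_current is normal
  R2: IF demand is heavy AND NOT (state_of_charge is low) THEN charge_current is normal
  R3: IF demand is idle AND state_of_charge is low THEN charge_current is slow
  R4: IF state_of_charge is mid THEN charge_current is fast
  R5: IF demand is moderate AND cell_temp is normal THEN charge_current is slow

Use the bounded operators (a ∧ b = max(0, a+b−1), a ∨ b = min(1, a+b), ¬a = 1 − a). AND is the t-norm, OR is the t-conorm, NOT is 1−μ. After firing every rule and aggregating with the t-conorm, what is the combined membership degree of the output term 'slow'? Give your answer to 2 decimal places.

0.37

R1: idle=0.54, ¬mid=1−0.14=0.86; AND[max(0, a+b−1)] → w = 0.40
R2: heavy=0.58, ¬low=1−0.28=0.72; AND[max(0, a+b−1)] → w = 0.30
R3: idle=0.54, low=0.28; AND[max(0, a+b−1)] → w = 0.00
R4: mid=0.14 → w = 0.14
R5: moderate=0.97, normal=0.40; AND[max(0, a+b−1)] → w = 0.37
Rules with consequent 'slow': {R3, R5} → strengths 0.00, 0.37
Aggregate via t-conorm [min(1, a+b)]: 0.37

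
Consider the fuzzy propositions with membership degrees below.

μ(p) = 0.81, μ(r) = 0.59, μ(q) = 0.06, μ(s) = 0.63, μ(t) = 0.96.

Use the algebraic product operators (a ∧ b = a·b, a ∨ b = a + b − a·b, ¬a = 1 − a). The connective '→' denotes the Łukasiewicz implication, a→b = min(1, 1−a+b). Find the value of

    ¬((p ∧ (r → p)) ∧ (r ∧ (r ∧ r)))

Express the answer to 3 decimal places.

0.834

r → p  [Łukasiewicz: min(1, 1−a+b)] with a=0.5900, b=0.8100 → 1.0000
p ∧ (r → p) = a·b on (0.8100, 1.0000) = 0.8100
r ∧ r = a·b on (0.5900, 0.5900) = 0.3481
r ∧ (r ∧ r) = a·b on (0.5900, 0.3481) = 0.2054
(p ∧ (r → p)) ∧ (r ∧ (r ∧ r)) = a·b on (0.8100, 0.2054) = 0.1664
¬((p ∧ (r → p)) ∧ (r ∧ (r ∧ r))) = 1 − 0.1664 = 0.8336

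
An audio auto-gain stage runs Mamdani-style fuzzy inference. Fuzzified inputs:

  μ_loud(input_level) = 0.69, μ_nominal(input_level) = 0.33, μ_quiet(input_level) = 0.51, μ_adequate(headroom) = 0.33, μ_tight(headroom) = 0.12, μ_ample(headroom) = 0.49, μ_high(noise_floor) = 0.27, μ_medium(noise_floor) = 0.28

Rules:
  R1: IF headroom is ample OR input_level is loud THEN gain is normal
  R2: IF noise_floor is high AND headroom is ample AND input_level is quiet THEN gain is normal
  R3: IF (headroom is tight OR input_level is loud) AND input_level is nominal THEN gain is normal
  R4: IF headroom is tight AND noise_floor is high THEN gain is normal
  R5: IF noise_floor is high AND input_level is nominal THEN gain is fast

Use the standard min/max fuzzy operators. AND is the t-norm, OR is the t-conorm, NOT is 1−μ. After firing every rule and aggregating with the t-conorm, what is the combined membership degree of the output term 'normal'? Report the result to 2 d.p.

R1: ample=0.49, loud=0.69; OR[max(a, b)] → w = 0.69
R2: high=0.27, ample=0.49, quiet=0.51; AND[min(a, b)] → w = 0.27
R3: (tight=0.12 OR loud=0.69) = 0.69; AND[min(a, b)] with nominal=0.33 → w = 0.33
R4: tight=0.12, high=0.27; AND[min(a, b)] → w = 0.12
R5: high=0.27, nominal=0.33; AND[min(a, b)] → w = 0.27
Rules with consequent 'normal': {R1, R2, R3, R4} → strengths 0.69, 0.27, 0.33, 0.12
Aggregate via t-conorm [max(a, b)]: 0.69

0.69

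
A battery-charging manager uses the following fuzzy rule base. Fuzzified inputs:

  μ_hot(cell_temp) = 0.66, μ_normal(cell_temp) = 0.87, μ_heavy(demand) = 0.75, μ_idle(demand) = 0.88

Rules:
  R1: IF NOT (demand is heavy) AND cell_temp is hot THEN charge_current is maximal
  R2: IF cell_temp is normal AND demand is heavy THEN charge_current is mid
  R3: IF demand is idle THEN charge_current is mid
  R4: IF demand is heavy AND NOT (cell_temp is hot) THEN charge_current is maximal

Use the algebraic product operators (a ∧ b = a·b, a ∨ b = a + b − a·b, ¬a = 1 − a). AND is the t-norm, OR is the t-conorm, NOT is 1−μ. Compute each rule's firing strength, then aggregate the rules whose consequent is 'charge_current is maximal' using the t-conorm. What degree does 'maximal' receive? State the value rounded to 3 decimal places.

R1: ¬heavy=1−0.75=0.25, hot=0.66; AND[a·b] → w = 0.1650
R2: normal=0.87, heavy=0.75; AND[a·b] → w = 0.6525
R3: idle=0.88 → w = 0.8800
R4: heavy=0.75, ¬hot=1−0.66=0.34; AND[a·b] → w = 0.2550
Rules with consequent 'maximal': {R1, R4} → strengths 0.1650, 0.2550
Aggregate via t-conorm [a + b − a·b]: 0.3779

0.378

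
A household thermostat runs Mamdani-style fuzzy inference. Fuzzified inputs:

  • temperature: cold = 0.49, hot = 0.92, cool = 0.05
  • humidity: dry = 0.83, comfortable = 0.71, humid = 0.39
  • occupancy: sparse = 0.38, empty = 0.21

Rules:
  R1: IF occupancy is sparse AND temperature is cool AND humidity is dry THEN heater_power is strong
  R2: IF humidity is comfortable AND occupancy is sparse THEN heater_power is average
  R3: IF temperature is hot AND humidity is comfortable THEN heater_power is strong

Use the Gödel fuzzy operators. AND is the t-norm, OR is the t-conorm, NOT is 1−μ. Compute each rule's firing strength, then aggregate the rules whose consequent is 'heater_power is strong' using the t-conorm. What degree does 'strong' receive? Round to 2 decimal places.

R1: sparse=0.38, cool=0.05, dry=0.83; AND[min(a, b)] → w = 0.05
R2: comfortable=0.71, sparse=0.38; AND[min(a, b)] → w = 0.38
R3: hot=0.92, comfortable=0.71; AND[min(a, b)] → w = 0.71
Rules with consequent 'strong': {R1, R3} → strengths 0.05, 0.71
Aggregate via t-conorm [max(a, b)]: 0.71

0.71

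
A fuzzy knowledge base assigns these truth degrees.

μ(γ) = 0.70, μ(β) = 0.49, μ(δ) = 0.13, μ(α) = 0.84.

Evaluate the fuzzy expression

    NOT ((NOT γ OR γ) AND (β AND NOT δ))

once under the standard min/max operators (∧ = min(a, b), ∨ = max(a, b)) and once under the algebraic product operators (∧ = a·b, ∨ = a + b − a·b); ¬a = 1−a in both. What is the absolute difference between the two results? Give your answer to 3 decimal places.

0.153

Under standard min/max:
  NOT γ = 1 − 0.70 = 0.30
  NOT γ OR γ = max(a, b) on (0.30, 0.70) = 0.70
  NOT δ = 1 − 0.13 = 0.87
  β AND NOT δ = min(a, b) on (0.49, 0.87) = 0.49
  (NOT γ OR γ) AND (β AND NOT δ) = min(a, b) on (0.70, 0.49) = 0.49
  NOT ((NOT γ OR γ) AND (β AND NOT δ)) = 1 − 0.49 = 0.51
  → value = 0.5100
Under algebraic product:
  NOT γ = 1 − 0.7000 = 0.3000
  NOT γ OR γ = a + b − a·b on (0.3000, 0.7000) = 0.7900
  NOT δ = 1 − 0.1300 = 0.8700
  β AND NOT δ = a·b on (0.4900, 0.8700) = 0.4263
  (NOT γ OR γ) AND (β AND NOT δ) = a·b on (0.7900, 0.4263) = 0.3368
  NOT ((NOT γ OR γ) AND (β AND NOT δ)) = 1 − 0.3368 = 0.6632
  → value = 0.6632
|0.5100 − 0.6632| = 0.153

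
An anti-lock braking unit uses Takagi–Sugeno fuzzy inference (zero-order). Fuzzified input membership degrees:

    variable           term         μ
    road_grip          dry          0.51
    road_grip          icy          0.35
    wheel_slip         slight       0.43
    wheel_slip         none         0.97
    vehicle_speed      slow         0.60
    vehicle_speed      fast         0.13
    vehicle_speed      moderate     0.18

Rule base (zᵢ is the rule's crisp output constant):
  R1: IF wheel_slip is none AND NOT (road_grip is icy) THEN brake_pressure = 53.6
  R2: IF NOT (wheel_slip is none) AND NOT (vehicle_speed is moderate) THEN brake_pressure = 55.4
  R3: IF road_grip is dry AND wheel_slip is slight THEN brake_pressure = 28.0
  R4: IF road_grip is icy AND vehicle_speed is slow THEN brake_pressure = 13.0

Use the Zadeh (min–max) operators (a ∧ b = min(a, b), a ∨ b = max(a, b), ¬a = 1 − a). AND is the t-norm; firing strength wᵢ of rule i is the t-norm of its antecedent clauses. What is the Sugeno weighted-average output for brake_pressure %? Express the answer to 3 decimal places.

R1 (z=53.6): none=0.97, ¬icy=1−0.35=0.65; AND[min(a, b)] → w = 0.65
R2 (z=55.4): ¬none=1−0.97=0.03, ¬moderate=1−0.18=0.82; AND[min(a, b)] → w = 0.03
R3 (z=28.0): dry=0.51, slight=0.43; AND[min(a, b)] → w = 0.43
R4 (z=13.0): icy=0.35, slow=0.60; AND[min(a, b)] → w = 0.35
Weighted average = (0.65·53.6 + 0.03·55.4 + 0.43·28.0 + 0.35·13.0) / (0.65 + 0.03 + 0.43 + 0.35)
  = 53.0920 / 1.4600 = 36.364

36.364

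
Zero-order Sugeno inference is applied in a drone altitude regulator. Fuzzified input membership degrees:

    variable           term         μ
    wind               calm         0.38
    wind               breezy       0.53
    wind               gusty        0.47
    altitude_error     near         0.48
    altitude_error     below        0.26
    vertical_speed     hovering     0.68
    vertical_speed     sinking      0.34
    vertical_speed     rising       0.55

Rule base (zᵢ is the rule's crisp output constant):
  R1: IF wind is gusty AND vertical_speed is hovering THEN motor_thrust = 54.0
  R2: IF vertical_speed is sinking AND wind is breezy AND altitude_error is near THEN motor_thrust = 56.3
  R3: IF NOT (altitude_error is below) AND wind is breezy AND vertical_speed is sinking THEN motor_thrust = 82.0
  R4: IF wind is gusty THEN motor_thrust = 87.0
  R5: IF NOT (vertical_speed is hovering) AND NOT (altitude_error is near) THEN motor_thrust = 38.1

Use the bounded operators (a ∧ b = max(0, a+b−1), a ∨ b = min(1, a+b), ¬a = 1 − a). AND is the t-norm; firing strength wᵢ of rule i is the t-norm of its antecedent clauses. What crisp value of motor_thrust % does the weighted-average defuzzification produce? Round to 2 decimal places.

79.02

R1 (z=54.0): gusty=0.47, hovering=0.68; AND[max(0, a+b−1)] → w = 0.15
R2 (z=56.3): sinking=0.34, breezy=0.53, near=0.48; AND[max(0, a+b−1)] → w = 0.00
R3 (z=82.0): ¬below=1−0.26=0.74, breezy=0.53, sinking=0.34; AND[max(0, a+b−1)] → w = 0.00
R4 (z=87.0): gusty=0.47 → w = 0.47
R5 (z=38.1): ¬hovering=1−0.68=0.32, ¬near=1−0.48=0.52; AND[max(0, a+b−1)] → w = 0.00
Weighted average = (0.15·54.0 + 0.00·56.3 + 0.00·82.0 + 0.47·87.0 + 0.00·38.1) / (0.15 + 0.00 + 0.00 + 0.47 + 0.00)
  = 48.9900 / 0.6200 = 79.02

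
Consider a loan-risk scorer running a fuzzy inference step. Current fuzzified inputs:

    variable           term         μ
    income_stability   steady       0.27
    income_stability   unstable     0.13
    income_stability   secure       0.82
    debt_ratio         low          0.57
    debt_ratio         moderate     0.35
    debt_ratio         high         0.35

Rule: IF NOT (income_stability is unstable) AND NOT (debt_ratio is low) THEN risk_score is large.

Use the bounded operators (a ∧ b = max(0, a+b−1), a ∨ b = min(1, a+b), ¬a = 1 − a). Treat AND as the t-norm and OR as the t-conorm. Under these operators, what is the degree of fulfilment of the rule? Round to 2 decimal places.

firing strength: ¬unstable=1−0.13=0.87, ¬low=1−0.57=0.43; AND[max(0, a+b−1)] → w = 0.30

0.30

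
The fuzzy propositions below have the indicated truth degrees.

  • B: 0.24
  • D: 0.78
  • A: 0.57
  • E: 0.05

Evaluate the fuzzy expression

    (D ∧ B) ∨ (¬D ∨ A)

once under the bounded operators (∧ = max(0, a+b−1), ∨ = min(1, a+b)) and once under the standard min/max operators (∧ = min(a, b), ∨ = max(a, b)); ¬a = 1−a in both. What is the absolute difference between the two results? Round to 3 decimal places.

Under bounded:
  D ∧ B = max(0, a+b−1) on (0.78, 0.24) = 0.02
  ¬D = 1 − 0.78 = 0.22
  ¬D ∨ A = min(1, a+b) on (0.22, 0.57) = 0.79
  (D ∧ B) ∨ (¬D ∨ A) = min(1, a+b) on (0.02, 0.79) = 0.81
  → value = 0.8100
Under standard min/max:
  D ∧ B = min(a, b) on (0.78, 0.24) = 0.24
  ¬D = 1 − 0.78 = 0.22
  ¬D ∨ A = max(a, b) on (0.22, 0.57) = 0.57
  (D ∧ B) ∨ (¬D ∨ A) = max(a, b) on (0.24, 0.57) = 0.57
  → value = 0.5700
|0.8100 − 0.5700| = 0.240

0.240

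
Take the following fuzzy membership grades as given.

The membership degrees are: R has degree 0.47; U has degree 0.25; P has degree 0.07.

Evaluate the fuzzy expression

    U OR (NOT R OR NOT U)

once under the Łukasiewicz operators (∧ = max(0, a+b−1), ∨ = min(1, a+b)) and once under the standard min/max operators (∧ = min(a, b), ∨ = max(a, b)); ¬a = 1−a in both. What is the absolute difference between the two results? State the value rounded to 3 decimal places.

Under Łukasiewicz:
  NOT R = 1 − 0.47 = 0.53
  NOT U = 1 − 0.25 = 0.75
  NOT R OR NOT U = min(1, a+b) on (0.53, 0.75) = 1.00
  U OR (NOT R OR NOT U) = min(1, a+b) on (0.25, 1.00) = 1.00
  → value = 1.0000
Under standard min/max:
  NOT R = 1 − 0.47 = 0.53
  NOT U = 1 − 0.25 = 0.75
  NOT R OR NOT U = max(a, b) on (0.53, 0.75) = 0.75
  U OR (NOT R OR NOT U) = max(a, b) on (0.25, 0.75) = 0.75
  → value = 0.7500
|1.0000 − 0.7500| = 0.250

0.250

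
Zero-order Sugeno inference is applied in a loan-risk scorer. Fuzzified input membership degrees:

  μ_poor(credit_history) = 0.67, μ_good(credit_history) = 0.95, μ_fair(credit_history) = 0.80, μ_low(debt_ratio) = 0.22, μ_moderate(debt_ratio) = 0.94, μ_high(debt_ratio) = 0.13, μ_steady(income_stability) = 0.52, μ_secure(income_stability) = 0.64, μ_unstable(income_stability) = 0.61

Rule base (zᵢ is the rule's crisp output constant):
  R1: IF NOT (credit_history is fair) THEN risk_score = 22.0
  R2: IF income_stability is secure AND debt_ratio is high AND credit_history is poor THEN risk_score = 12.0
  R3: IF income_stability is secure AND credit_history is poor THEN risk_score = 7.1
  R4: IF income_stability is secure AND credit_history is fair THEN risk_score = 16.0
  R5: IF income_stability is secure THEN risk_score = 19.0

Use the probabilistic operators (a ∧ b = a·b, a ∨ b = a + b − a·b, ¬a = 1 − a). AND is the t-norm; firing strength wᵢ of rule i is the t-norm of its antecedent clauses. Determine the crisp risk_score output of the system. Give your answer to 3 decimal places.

R1 (z=22.0): ¬fair=1−0.80=0.20 → w = 0.2000
R2 (z=12.0): secure=0.64, high=0.13, poor=0.67; AND[a·b] → w = 0.0557
R3 (z=7.1): secure=0.64, poor=0.67; AND[a·b] → w = 0.4288
R4 (z=16.0): secure=0.64, fair=0.80; AND[a·b] → w = 0.5120
R5 (z=19.0): secure=0.64 → w = 0.6400
Weighted average = (0.2000·22.0 + 0.0557·12.0 + 0.4288·7.1 + 0.5120·16.0 + 0.6400·19.0) / (0.2000 + 0.0557 + 0.4288 + 0.5120 + 0.6400)
  = 28.4654 / 1.8365 = 15.499

15.499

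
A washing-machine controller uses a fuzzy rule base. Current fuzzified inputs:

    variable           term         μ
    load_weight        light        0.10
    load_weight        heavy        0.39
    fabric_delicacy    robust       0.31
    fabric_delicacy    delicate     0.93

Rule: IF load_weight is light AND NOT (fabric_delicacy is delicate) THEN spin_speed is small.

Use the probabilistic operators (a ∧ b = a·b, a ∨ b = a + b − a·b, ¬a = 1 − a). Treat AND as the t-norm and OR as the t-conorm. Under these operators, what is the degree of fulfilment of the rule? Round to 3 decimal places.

firing strength: light=0.10, ¬delicate=1−0.93=0.07; AND[a·b] → w = 0.0070

0.007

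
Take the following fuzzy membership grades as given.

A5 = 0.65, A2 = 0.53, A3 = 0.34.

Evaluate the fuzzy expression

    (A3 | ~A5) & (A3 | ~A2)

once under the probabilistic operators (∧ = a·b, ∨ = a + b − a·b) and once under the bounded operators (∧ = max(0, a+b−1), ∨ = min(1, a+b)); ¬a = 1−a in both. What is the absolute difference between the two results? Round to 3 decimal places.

Under probabilistic:
  ~A5 = 1 − 0.6500 = 0.3500
  A3 | ~A5 = a + b − a·b on (0.3400, 0.3500) = 0.5710
  ~A2 = 1 − 0.5300 = 0.4700
  A3 | ~A2 = a + b − a·b on (0.3400, 0.4700) = 0.6502
  (A3 | ~A5) & (A3 | ~A2) = a·b on (0.5710, 0.6502) = 0.3713
  → value = 0.3713
Under bounded:
  ~A5 = 1 − 0.65 = 0.35
  A3 | ~A5 = min(1, a+b) on (0.34, 0.35) = 0.69
  ~A2 = 1 − 0.53 = 0.47
  A3 | ~A2 = min(1, a+b) on (0.34, 0.47) = 0.81
  (A3 | ~A5) & (A3 | ~A2) = max(0, a+b−1) on (0.69, 0.81) = 0.50
  → value = 0.5000
|0.3713 − 0.5000| = 0.129

0.129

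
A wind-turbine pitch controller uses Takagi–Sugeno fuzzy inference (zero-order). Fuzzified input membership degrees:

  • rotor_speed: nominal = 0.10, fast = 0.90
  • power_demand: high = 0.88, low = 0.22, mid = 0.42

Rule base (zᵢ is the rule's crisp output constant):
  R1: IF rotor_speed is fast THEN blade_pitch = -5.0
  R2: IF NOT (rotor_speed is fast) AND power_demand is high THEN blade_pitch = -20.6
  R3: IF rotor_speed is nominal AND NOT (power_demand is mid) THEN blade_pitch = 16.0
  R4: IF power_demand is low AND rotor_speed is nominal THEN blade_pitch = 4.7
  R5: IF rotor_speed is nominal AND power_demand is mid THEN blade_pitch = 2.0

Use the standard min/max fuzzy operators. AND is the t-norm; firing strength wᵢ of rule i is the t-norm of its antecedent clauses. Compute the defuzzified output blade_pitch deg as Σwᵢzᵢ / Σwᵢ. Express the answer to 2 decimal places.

R1 (z=-5.0): fast=0.90 → w = 0.90
R2 (z=-20.6): ¬fast=1−0.90=0.10, high=0.88; AND[min(a, b)] → w = 0.10
R3 (z=16.0): nominal=0.10, ¬mid=1−0.42=0.58; AND[min(a, b)] → w = 0.10
R4 (z=4.7): low=0.22, nominal=0.10; AND[min(a, b)] → w = 0.10
R5 (z=2.0): nominal=0.10, mid=0.42; AND[min(a, b)] → w = 0.10
Weighted average = (0.90·-5.0 + 0.10·-20.6 + 0.10·16.0 + 0.10·4.7 + 0.10·2.0) / (0.90 + 0.10 + 0.10 + 0.10 + 0.10)
  = -4.2900 / 1.3000 = -3.30

-3.30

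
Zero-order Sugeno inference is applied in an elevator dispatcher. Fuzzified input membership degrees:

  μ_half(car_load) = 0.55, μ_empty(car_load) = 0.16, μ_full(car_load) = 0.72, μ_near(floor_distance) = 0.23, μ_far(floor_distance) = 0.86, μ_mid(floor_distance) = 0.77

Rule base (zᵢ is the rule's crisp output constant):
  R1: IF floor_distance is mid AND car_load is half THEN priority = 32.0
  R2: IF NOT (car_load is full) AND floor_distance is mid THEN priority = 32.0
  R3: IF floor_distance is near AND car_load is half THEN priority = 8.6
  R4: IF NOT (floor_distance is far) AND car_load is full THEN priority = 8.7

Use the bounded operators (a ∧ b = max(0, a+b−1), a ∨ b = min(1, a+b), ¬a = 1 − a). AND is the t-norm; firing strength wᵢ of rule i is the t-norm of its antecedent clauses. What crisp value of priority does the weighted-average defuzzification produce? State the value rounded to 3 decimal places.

R1 (z=32.0): mid=0.77, half=0.55; AND[max(0, a+b−1)] → w = 0.32
R2 (z=32.0): ¬full=1−0.72=0.28, mid=0.77; AND[max(0, a+b−1)] → w = 0.05
R3 (z=8.6): near=0.23, half=0.55; AND[max(0, a+b−1)] → w = 0.00
R4 (z=8.7): ¬far=1−0.86=0.14, full=0.72; AND[max(0, a+b−1)] → w = 0.00
Weighted average = (0.32·32.0 + 0.05·32.0 + 0.00·8.6 + 0.00·8.7) / (0.32 + 0.05 + 0.00 + 0.00)
  = 11.8400 / 0.3700 = 32.000

32.000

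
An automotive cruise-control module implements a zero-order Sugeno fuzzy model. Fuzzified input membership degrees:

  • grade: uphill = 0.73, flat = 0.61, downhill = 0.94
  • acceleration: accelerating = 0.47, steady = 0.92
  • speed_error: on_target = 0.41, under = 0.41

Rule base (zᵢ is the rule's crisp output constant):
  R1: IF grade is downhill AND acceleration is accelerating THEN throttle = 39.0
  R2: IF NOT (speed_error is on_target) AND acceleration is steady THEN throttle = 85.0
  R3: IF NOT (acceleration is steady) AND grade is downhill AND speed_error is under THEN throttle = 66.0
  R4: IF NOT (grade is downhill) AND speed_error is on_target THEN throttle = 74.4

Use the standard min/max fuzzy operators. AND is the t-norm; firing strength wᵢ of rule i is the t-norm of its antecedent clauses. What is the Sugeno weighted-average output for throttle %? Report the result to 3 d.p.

R1 (z=39.0): downhill=0.94, accelerating=0.47; AND[min(a, b)] → w = 0.47
R2 (z=85.0): ¬on_target=1−0.41=0.59, steady=0.92; AND[min(a, b)] → w = 0.59
R3 (z=66.0): ¬steady=1−0.92=0.08, downhill=0.94, under=0.41; AND[min(a, b)] → w = 0.08
R4 (z=74.4): ¬downhill=1−0.94=0.06, on_target=0.41; AND[min(a, b)] → w = 0.06
Weighted average = (0.47·39.0 + 0.59·85.0 + 0.08·66.0 + 0.06·74.4) / (0.47 + 0.59 + 0.08 + 0.06)
  = 78.2240 / 1.2000 = 65.187

65.187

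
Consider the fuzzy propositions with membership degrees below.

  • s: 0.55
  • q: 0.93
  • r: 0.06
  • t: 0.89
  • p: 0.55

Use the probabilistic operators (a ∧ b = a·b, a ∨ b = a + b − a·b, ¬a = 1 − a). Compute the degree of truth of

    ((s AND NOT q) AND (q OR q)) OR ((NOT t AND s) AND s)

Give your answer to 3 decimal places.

NOT q = 1 − 0.9300 = 0.0700
s AND NOT q = a·b on (0.5500, 0.0700) = 0.0385
q OR q = a + b − a·b on (0.9300, 0.9300) = 0.9951
(s AND NOT q) AND (q OR q) = a·b on (0.0385, 0.9951) = 0.0383
NOT t = 1 − 0.8900 = 0.1100
NOT t AND s = a·b on (0.1100, 0.5500) = 0.0605
(NOT t AND s) AND s = a·b on (0.0605, 0.5500) = 0.0333
((s AND NOT q) AND (q OR q)) OR ((NOT t AND s) AND s) = a + b − a·b on (0.0383, 0.0333) = 0.0703

0.070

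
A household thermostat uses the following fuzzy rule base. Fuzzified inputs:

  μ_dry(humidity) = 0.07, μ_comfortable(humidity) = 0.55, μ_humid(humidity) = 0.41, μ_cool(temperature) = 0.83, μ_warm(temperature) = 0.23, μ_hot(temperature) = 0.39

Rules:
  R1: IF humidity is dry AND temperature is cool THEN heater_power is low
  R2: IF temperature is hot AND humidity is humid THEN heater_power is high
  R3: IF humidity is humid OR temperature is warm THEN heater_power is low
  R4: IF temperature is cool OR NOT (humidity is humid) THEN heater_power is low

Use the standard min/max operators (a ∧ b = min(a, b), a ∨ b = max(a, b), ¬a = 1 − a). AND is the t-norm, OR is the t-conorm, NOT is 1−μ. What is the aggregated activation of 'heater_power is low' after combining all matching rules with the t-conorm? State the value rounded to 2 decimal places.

R1: dry=0.07, cool=0.83; AND[min(a, b)] → w = 0.07
R2: hot=0.39, humid=0.41; AND[min(a, b)] → w = 0.39
R3: humid=0.41, warm=0.23; OR[max(a, b)] → w = 0.41
R4: cool=0.83, ¬humid=1−0.41=0.59; OR[max(a, b)] → w = 0.83
Rules with consequent 'low': {R1, R3, R4} → strengths 0.07, 0.41, 0.83
Aggregate via t-conorm [max(a, b)]: 0.83

0.83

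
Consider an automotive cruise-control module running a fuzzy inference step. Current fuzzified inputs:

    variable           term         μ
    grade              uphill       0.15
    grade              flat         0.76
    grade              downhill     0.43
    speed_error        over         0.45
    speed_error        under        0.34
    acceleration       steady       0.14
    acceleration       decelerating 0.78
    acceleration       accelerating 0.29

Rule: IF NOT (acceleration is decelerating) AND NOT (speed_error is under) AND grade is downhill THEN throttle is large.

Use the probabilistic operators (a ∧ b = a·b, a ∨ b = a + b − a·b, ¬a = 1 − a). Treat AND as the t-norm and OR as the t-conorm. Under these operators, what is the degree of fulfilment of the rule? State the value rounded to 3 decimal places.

firing strength: ¬decelerating=1−0.78=0.22, ¬under=1−0.34=0.66, downhill=0.43; AND[a·b] → w = 0.0624

0.062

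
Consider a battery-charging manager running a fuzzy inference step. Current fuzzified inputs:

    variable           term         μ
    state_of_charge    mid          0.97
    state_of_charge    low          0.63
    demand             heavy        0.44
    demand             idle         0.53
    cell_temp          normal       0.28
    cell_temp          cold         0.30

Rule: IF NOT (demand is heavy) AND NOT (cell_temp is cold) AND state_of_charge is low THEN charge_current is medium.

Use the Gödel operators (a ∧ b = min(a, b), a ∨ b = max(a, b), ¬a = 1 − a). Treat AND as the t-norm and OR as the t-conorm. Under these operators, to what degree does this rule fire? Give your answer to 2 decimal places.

firing strength: ¬heavy=1−0.44=0.56, ¬cold=1−0.30=0.70, low=0.63; AND[min(a, b)] → w = 0.56

0.56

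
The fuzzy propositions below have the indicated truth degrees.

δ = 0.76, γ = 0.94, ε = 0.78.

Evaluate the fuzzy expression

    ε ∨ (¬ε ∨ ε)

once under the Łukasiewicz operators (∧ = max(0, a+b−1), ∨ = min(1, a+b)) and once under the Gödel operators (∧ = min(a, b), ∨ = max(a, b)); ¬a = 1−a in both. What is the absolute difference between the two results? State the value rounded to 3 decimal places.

Under Łukasiewicz:
  ¬ε = 1 − 0.78 = 0.22
  ¬ε ∨ ε = min(1, a+b) on (0.22, 0.78) = 1.00
  ε ∨ (¬ε ∨ ε) = min(1, a+b) on (0.78, 1.00) = 1.00
  → value = 1.0000
Under Gödel:
  ¬ε = 1 − 0.78 = 0.22
  ¬ε ∨ ε = max(a, b) on (0.22, 0.78) = 0.78
  ε ∨ (¬ε ∨ ε) = max(a, b) on (0.78, 0.78) = 0.78
  → value = 0.7800
|1.0000 − 0.7800| = 0.220

0.220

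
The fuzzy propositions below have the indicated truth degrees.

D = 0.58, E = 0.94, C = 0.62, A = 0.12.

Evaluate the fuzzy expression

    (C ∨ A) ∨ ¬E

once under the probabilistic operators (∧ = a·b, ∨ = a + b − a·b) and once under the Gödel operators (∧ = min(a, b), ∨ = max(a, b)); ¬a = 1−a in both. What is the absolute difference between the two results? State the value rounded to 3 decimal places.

Under probabilistic:
  C ∨ A = a + b − a·b on (0.6200, 0.1200) = 0.6656
  ¬E = 1 − 0.9400 = 0.0600
  (C ∨ A) ∨ ¬E = a + b − a·b on (0.6656, 0.0600) = 0.6857
  → value = 0.6857
Under Gödel:
  C ∨ A = max(a, b) on (0.62, 0.12) = 0.62
  ¬E = 1 − 0.94 = 0.06
  (C ∨ A) ∨ ¬E = max(a, b) on (0.62, 0.06) = 0.62
  → value = 0.6200
|0.6857 − 0.6200| = 0.066

0.066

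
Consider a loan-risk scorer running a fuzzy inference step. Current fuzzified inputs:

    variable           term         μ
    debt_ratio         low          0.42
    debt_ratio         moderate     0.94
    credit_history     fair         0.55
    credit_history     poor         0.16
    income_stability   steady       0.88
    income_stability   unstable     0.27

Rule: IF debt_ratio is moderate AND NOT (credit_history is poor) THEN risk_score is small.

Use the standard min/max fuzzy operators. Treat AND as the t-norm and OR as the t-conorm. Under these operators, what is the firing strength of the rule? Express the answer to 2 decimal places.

firing strength: moderate=0.94, ¬poor=1−0.16=0.84; AND[min(a, b)] → w = 0.84

0.84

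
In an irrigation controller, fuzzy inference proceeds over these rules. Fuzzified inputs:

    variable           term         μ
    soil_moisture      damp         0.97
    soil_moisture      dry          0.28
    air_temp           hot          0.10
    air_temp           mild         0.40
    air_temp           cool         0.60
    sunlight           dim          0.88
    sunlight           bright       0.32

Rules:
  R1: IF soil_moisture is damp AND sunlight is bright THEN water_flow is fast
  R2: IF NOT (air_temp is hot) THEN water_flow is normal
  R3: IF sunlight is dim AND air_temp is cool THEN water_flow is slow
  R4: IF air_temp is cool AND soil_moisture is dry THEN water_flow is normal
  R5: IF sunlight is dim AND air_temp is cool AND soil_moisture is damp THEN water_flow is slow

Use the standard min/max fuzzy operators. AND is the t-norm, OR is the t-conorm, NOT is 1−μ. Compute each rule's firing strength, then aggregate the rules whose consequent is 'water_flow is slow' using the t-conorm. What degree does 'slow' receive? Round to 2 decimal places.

R1: damp=0.97, bright=0.32; AND[min(a, b)] → w = 0.32
R2: ¬hot=1−0.10=0.90 → w = 0.90
R3: dim=0.88, cool=0.60; AND[min(a, b)] → w = 0.60
R4: cool=0.60, dry=0.28; AND[min(a, b)] → w = 0.28
R5: dim=0.88, cool=0.60, damp=0.97; AND[min(a, b)] → w = 0.60
Rules with consequent 'slow': {R3, R5} → strengths 0.60, 0.60
Aggregate via t-conorm [max(a, b)]: 0.60

0.60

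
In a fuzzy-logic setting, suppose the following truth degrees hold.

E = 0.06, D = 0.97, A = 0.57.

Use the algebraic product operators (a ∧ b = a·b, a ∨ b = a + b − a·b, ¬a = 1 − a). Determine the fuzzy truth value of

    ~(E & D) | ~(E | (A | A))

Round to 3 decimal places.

E & D = a·b on (0.0600, 0.9700) = 0.0582
~(E & D) = 1 − 0.0582 = 0.9418
A | A = a + b − a·b on (0.5700, 0.5700) = 0.8151
E | (A | A) = a + b − a·b on (0.0600, 0.8151) = 0.8262
~(E | (A | A)) = 1 − 0.8262 = 0.1738
~(E & D) | ~(E | (A | A)) = a + b − a·b on (0.9418, 0.1738) = 0.9519

0.952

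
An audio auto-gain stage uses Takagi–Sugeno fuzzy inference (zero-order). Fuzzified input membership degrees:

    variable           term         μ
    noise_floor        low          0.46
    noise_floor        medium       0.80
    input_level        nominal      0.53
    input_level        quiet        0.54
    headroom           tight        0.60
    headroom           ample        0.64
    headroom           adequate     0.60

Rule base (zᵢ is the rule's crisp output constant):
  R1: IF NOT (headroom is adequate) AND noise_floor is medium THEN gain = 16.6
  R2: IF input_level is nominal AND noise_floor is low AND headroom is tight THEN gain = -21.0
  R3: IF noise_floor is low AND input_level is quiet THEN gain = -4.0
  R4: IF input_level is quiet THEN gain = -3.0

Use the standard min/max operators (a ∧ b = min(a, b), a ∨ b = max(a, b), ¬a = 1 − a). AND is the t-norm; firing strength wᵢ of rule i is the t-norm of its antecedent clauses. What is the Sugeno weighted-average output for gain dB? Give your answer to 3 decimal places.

R1 (z=16.6): ¬adequate=1−0.60=0.40, medium=0.80; AND[min(a, b)] → w = 0.40
R2 (z=-21.0): nominal=0.53, low=0.46, tight=0.60; AND[min(a, b)] → w = 0.46
R3 (z=-4.0): low=0.46, quiet=0.54; AND[min(a, b)] → w = 0.46
R4 (z=-3.0): quiet=0.54 → w = 0.54
Weighted average = (0.40·16.6 + 0.46·-21.0 + 0.46·-4.0 + 0.54·-3.0) / (0.40 + 0.46 + 0.46 + 0.54)
  = -6.4800 / 1.8600 = -3.484

-3.484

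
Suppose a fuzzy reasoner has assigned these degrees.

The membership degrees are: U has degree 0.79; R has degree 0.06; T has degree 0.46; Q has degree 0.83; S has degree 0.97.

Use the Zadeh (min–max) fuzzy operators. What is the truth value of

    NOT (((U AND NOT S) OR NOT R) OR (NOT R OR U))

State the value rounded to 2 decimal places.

0.06

NOT S = 1 − 0.97 = 0.03
U AND NOT S = min(a, b) on (0.79, 0.03) = 0.03
NOT R = 1 − 0.06 = 0.94
(U AND NOT S) OR NOT R = max(a, b) on (0.03, 0.94) = 0.94
NOT R = 1 − 0.06 = 0.94
NOT R OR U = max(a, b) on (0.94, 0.79) = 0.94
((U AND NOT S) OR NOT R) OR (NOT R OR U) = max(a, b) on (0.94, 0.94) = 0.94
NOT (((U AND NOT S) OR NOT R) OR (NOT R OR U)) = 1 − 0.94 = 0.06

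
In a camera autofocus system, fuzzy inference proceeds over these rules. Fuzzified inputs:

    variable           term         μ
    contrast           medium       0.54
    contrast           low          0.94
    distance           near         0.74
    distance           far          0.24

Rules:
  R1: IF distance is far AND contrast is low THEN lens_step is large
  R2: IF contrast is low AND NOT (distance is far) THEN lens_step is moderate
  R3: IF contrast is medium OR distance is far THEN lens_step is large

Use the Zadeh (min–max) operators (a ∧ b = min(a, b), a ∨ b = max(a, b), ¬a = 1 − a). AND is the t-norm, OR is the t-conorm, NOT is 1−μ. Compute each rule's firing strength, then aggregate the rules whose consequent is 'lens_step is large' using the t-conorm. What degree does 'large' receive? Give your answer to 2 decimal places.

0.54

R1: far=0.24, low=0.94; AND[min(a, b)] → w = 0.24
R2: low=0.94, ¬far=1−0.24=0.76; AND[min(a, b)] → w = 0.76
R3: medium=0.54, far=0.24; OR[max(a, b)] → w = 0.54
Rules with consequent 'large': {R1, R3} → strengths 0.24, 0.54
Aggregate via t-conorm [max(a, b)]: 0.54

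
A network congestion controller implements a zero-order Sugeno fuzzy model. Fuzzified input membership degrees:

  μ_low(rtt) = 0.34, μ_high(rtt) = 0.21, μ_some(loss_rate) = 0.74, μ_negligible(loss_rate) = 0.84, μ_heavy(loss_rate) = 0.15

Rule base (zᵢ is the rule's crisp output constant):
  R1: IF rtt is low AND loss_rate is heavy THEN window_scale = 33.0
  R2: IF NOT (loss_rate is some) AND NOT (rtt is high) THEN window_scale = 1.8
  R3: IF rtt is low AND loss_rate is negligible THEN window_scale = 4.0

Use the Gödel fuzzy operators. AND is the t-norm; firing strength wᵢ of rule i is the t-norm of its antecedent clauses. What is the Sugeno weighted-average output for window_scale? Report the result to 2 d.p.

9.04

R1 (z=33.0): low=0.34, heavy=0.15; AND[min(a, b)] → w = 0.15
R2 (z=1.8): ¬some=1−0.74=0.26, ¬high=1−0.21=0.79; AND[min(a, b)] → w = 0.26
R3 (z=4.0): low=0.34, negligible=0.84; AND[min(a, b)] → w = 0.34
Weighted average = (0.15·33.0 + 0.26·1.8 + 0.34·4.0) / (0.15 + 0.26 + 0.34)
  = 6.7780 / 0.7500 = 9.04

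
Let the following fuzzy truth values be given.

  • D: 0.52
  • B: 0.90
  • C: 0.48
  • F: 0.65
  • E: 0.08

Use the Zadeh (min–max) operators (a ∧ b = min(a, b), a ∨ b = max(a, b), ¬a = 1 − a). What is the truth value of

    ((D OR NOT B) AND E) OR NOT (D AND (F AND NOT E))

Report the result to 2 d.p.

NOT B = 1 − 0.90 = 0.10
D OR NOT B = max(a, b) on (0.52, 0.10) = 0.52
(D OR NOT B) AND E = min(a, b) on (0.52, 0.08) = 0.08
NOT E = 1 − 0.08 = 0.92
F AND NOT E = min(a, b) on (0.65, 0.92) = 0.65
D AND (F AND NOT E) = min(a, b) on (0.52, 0.65) = 0.52
NOT (D AND (F AND NOT E)) = 1 − 0.52 = 0.48
((D OR NOT B) AND E) OR NOT (D AND (F AND NOT E)) = max(a, b) on (0.08, 0.48) = 0.48

0.48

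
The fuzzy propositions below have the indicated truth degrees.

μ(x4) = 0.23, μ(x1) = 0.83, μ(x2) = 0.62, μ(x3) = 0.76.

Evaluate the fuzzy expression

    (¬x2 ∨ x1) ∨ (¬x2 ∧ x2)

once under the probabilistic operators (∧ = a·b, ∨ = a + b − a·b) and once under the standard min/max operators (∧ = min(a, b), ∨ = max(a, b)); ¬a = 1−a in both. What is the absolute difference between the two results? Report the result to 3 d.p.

Under probabilistic:
  ¬x2 = 1 − 0.6200 = 0.3800
  ¬x2 ∨ x1 = a + b − a·b on (0.3800, 0.8300) = 0.8946
  ¬x2 = 1 − 0.6200 = 0.3800
  ¬x2 ∧ x2 = a·b on (0.3800, 0.6200) = 0.2356
  (¬x2 ∨ x1) ∨ (¬x2 ∧ x2) = a + b − a·b on (0.8946, 0.2356) = 0.9194
  → value = 0.9194
Under standard min/max:
  ¬x2 = 1 − 0.62 = 0.38
  ¬x2 ∨ x1 = max(a, b) on (0.38, 0.83) = 0.83
  ¬x2 = 1 − 0.62 = 0.38
  ¬x2 ∧ x2 = min(a, b) on (0.38, 0.62) = 0.38
  (¬x2 ∨ x1) ∨ (¬x2 ∧ x2) = max(a, b) on (0.83, 0.38) = 0.83
  → value = 0.8300
|0.9194 − 0.8300| = 0.089

0.089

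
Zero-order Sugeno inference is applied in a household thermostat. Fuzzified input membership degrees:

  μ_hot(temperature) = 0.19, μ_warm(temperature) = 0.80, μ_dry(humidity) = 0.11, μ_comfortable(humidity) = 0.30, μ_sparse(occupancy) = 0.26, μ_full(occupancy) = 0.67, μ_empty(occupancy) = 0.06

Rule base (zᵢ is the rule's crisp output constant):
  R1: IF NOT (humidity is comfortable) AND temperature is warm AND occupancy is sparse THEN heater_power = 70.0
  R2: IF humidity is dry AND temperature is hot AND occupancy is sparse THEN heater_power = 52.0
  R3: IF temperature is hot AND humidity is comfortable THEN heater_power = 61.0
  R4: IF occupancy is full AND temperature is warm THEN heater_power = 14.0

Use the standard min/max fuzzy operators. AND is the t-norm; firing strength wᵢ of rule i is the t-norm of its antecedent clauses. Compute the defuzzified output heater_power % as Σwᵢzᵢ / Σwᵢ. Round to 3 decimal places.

R1 (z=70.0): ¬comfortable=1−0.30=0.70, warm=0.80, sparse=0.26; AND[min(a, b)] → w = 0.26
R2 (z=52.0): dry=0.11, hot=0.19, sparse=0.26; AND[min(a, b)] → w = 0.11
R3 (z=61.0): hot=0.19, comfortable=0.30; AND[min(a, b)] → w = 0.19
R4 (z=14.0): full=0.67, warm=0.80; AND[min(a, b)] → w = 0.67
Weighted average = (0.26·70.0 + 0.11·52.0 + 0.19·61.0 + 0.67·14.0) / (0.26 + 0.11 + 0.19 + 0.67)
  = 44.8900 / 1.2300 = 36.496

36.496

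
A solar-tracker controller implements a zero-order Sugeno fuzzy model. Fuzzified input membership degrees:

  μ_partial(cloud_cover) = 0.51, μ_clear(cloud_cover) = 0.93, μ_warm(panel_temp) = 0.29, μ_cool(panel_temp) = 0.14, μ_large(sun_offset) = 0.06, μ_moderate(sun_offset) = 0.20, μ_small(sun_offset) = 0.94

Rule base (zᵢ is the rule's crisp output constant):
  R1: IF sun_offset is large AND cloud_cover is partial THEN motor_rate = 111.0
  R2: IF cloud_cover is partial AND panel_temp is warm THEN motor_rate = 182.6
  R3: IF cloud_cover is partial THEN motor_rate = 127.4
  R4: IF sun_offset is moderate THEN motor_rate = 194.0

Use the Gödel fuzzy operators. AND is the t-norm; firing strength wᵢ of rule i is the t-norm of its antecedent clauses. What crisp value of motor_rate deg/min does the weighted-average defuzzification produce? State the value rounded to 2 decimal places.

R1 (z=111.0): large=0.06, partial=0.51; AND[min(a, b)] → w = 0.06
R2 (z=182.6): partial=0.51, warm=0.29; AND[min(a, b)] → w = 0.29
R3 (z=127.4): partial=0.51 → w = 0.51
R4 (z=194.0): moderate=0.20 → w = 0.20
Weighted average = (0.06·111.0 + 0.29·182.6 + 0.51·127.4 + 0.20·194.0) / (0.06 + 0.29 + 0.51 + 0.20)
  = 163.3880 / 1.0600 = 154.14

154.14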